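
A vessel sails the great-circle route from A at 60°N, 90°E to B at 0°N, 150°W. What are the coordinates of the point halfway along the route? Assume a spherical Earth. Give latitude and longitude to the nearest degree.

≈ 45°N, 180°E

Convert each endpoint to a unit vector on the sphere (x = cos φ cos λ, y = cos φ sin λ, z = sin φ).
The central angle between the endpoints is δ = arccos(p₁·p₂) ≈ 1.823 rad (104.5°).
Interpolate at f = 1/2 with slerp weights a = sin((1−f)δ)/sin δ ≈ 0.816, b = sin(fδ)/sin δ ≈ 0.816.
p = a·p₁ + b·p₂ ≈ (-0.707, 0.000, 0.707); φ = arcsin(p_z) ≈ 45.00°, λ = atan2(p_y, p_x) ≈ 180.00°.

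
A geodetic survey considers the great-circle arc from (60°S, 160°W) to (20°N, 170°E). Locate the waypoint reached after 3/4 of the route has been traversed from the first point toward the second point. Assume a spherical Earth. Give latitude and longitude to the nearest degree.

≈ (0°N, 175°E)

From cos δ = sin φ₁ sin φ₂ + cos φ₁ cos φ₂ cos Δλ, the central angle is δ ≈ 1.460 rad (83.6°).
Interpolate at f = 3/4 with slerp weights a = sin((1−f)δ)/sin δ ≈ 0.359, b = sin(fδ)/sin δ ≈ 0.894.
p = a·p₁ + b·p₂ ≈ (-0.996, 0.085, -0.005); φ = arcsin(p_z) ≈ -0.29°, λ = atan2(p_y, p_x) ≈ 175.15°.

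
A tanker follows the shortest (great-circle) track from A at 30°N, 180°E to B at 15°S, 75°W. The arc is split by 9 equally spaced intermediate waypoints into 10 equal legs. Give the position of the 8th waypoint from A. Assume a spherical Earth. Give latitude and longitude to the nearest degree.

≈ 4°S, 95°W

Write both endpoints as unit vectors p₁, p₂ with components (cos φ cos λ, cos φ sin λ, sin φ).
The central angle between the endpoints is δ = arccos(p₁·p₂) ≈ 1.924 rad (110.2°).
Interpolate at f = 8/10 with slerp weights a = sin((1−f)δ)/sin δ ≈ 0.400, b = sin(fδ)/sin δ ≈ 1.065.
p = a·p₁ + b·p₂ ≈ (-0.080, -0.994, -0.076); φ = arcsin(p_z) ≈ -4.34°, λ = atan2(p_y, p_x) ≈ -94.61°.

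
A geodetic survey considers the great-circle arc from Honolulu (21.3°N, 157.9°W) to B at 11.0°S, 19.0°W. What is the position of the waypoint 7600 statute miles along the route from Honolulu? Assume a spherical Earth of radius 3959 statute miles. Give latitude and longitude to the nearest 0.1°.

Convert each endpoint to a unit vector on the sphere (x = cos φ cos λ, y = cos φ sin λ, z = sin φ).
The central angle between the endpoints is δ = arccos(p₁·p₂) ≈ 2.432 rad (139.3°). The total great-circle distance is δ·R ≈ 2.432 × 3959 ≈ 9628 mi, so the target fraction is f = 7600/9628 ≈ 0.789.
Interpolate at f ≈ 0.789 with slerp weights a = sin((1−f)δ)/sin δ ≈ 0.752, b = sin(fδ)/sin δ ≈ 1.442.
p = a·p₁ + b·p₂ ≈ (0.689, -0.724, -0.002); φ = arcsin(p_z) ≈ -0.12°, λ = atan2(p_y, p_x) ≈ -46.42°.

≈ 0.1°S, 46.4°W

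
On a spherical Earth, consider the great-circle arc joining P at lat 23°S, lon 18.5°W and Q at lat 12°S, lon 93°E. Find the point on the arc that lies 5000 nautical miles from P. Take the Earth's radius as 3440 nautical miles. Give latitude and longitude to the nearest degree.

Write both endpoints as unit vectors p₁, p₂ with components (cos φ cos λ, cos φ sin λ, sin φ).
The central angle between the endpoints is δ = arccos(p₁·p₂) ≈ 1.822 rad (104.4°). The total great-circle distance is δ·R ≈ 1.822 × 3440 ≈ 6268 nmi, so the target fraction is f = 5000/6268 ≈ 0.798.
Interpolate at f ≈ 0.798 with slerp weights a = sin((1−f)δ)/sin δ ≈ 0.372, b = sin(fδ)/sin δ ≈ 1.025.
p = a·p₁ + b·p₂ ≈ (0.272, 0.893, -0.359); φ = arcsin(p_z) ≈ -21.01°, λ = atan2(p_y, p_x) ≈ 73.04°.

≈ lat 21°S, lon 73°E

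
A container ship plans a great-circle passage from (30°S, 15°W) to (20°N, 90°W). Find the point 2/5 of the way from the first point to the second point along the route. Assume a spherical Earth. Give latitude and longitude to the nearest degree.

Convert each endpoint to a unit vector on the sphere (x = cos φ cos λ, y = cos φ sin λ, z = sin φ).
The central angle between the endpoints is δ = arccos(p₁·p₂) ≈ 1.531 rad (87.7°).
Interpolate at f = 2/5 with slerp weights a = sin((1−f)δ)/sin δ ≈ 0.795, b = sin(fδ)/sin δ ≈ 0.575.
p = a·p₁ + b·p₂ ≈ (0.665, -0.719, -0.201); φ = arcsin(p_z) ≈ -11.59°, λ = atan2(p_y, p_x) ≈ -47.21°.

≈ (12°S, 47°W)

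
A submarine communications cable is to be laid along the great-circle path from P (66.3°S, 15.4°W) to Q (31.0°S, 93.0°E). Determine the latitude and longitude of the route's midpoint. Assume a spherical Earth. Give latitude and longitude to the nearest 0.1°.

≈ (60.1°S, 65.4°E)

From cos δ = sin φ₁ sin φ₂ + cos φ₁ cos φ₂ cos Δλ, the central angle is δ ≈ 1.199 rad (68.7°).
Interpolate at f = 1/2 with slerp weights a = sin((1−f)δ)/sin δ ≈ 0.606, b = sin(fδ)/sin δ ≈ 0.606.
p = a·p₁ + b·p₂ ≈ (0.208, 0.454, -0.867); φ = arcsin(p_z) ≈ -60.06°, λ = atan2(p_y, p_x) ≈ 65.42°.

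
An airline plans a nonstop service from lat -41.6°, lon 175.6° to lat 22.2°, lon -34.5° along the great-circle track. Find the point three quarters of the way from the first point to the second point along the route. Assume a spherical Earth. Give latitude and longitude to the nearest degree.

From cos δ = sin φ₁ sin φ₂ + cos φ₁ cos φ₂ cos Δλ, the central angle is δ ≈ 2.587 rad (148.2°).
Interpolate at f = 3/4 with slerp weights a = sin((1−f)δ)/sin δ ≈ 1.143, b = sin(fδ)/sin δ ≈ 1.770.
p = a·p₁ + b·p₂ ≈ (0.498, -0.862, -0.090); φ = arcsin(p_z) ≈ -5.18°, λ = atan2(p_y, p_x) ≈ -60.00°.

≈ lat -5°, lon -60°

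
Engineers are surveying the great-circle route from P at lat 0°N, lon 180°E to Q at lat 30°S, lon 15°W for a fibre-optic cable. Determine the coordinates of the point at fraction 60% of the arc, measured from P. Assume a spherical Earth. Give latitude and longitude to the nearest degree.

Convert each endpoint to a unit vector on the sphere (x = cos φ cos λ, y = cos φ sin λ, z = sin φ).
The central angle between the endpoints is δ = arccos(p₁·p₂) ≈ 2.562 rad (146.8°).
Interpolate at f = 0.60 with slerp weights a = sin((1−f)δ)/sin δ ≈ 1.560, b = sin(fδ)/sin δ ≈ 1.824.
p = a·p₁ + b·p₂ ≈ (-0.034, -0.409, -0.912); φ = arcsin(p_z) ≈ -65.78°, λ = atan2(p_y, p_x) ≈ -94.72°.

≈ lat 66°S, lon 95°W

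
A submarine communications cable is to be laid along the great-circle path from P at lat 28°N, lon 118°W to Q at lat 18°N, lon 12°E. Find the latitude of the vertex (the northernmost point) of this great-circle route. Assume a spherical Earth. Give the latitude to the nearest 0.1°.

≈ 45.6°N

The great circle lies in the plane with unit normal n̂ = (p₁ × p₂)/|p₁ × p₂|.
Here n̂_z ≈ +0.700; the vertex latitude is φ_max = arccos|n̂_z| ≈ 45.6°.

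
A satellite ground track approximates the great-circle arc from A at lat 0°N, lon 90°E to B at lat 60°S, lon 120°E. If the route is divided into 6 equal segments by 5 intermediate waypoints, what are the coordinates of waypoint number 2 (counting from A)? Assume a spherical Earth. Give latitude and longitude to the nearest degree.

From cos δ = sin φ₁ sin φ₂ + cos φ₁ cos φ₂ cos Δλ, the central angle is δ ≈ 1.123 rad (64.3°).
Interpolate at f = 2/6 with slerp weights a = sin((1−f)δ)/sin δ ≈ 0.755, b = sin(fδ)/sin δ ≈ 0.406.
p = a·p₁ + b·p₂ ≈ (-0.101, 0.931, -0.351); φ = arcsin(p_z) ≈ -20.57°, λ = atan2(p_y, p_x) ≈ 96.22°.

≈ lat 21°S, lon 96°E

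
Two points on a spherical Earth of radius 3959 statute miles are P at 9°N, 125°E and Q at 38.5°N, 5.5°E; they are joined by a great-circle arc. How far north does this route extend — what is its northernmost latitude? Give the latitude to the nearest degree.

The great circle lies in the plane with unit normal n̂ = (p₁ × p₂)/|p₁ × p₂|.
Here n̂_z ≈ -0.701; the vertex latitude is φ_max = arccos|n̂_z| ≈ 45.5°.
Check via Clairaut: cos φ_max = |cos φ₁| · sin C = cos(9.0°)·sin(45.3°) ≈ 0.701, again giving ≈ 45.5°.

≈ 45°N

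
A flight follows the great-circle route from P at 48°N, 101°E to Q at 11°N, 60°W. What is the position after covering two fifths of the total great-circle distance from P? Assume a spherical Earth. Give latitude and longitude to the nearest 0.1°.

Convert each endpoint to a unit vector on the sphere (x = cos φ cos λ, y = cos φ sin λ, z = sin φ).
The central angle between the endpoints is δ = arccos(p₁·p₂) ≈ 2.071 rad (118.6°).
Interpolate at f = 2/5 with slerp weights a = sin((1−f)δ)/sin δ ≈ 1.078, b = sin(fδ)/sin δ ≈ 0.839.
p = a·p₁ + b·p₂ ≈ (0.274, -0.005, 0.962); φ = arcsin(p_z) ≈ 74.08°, λ = atan2(p_y, p_x) ≈ -1.09°.

≈ 74.1°N, 1.1°W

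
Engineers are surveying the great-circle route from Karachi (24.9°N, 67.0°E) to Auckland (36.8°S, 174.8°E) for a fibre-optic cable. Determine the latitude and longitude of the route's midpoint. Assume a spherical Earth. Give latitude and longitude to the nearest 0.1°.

Write both endpoints as unit vectors p₁, p₂ with components (cos φ cos λ, cos φ sin λ, sin φ).
The central angle between the endpoints is δ = arccos(p₁·p₂) ≈ 2.065 rad (118.3°).
Interpolate at f = 1/2 with slerp weights a = sin((1−f)δ)/sin δ ≈ 0.975, b = sin(fδ)/sin δ ≈ 0.975.
p = a·p₁ + b·p₂ ≈ (-0.432, 0.885, -0.174); φ = arcsin(p_z) ≈ -10.00°, λ = atan2(p_y, p_x) ≈ 116.02°.

≈ 10.0°S, 116.0°E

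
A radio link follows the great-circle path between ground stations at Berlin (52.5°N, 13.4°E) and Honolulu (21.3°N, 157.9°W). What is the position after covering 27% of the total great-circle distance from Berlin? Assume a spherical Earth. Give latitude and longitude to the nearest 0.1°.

Write both endpoints as unit vectors p₁, p₂ with components (cos φ cos λ, cos φ sin λ, sin φ).
The central angle between the endpoints is δ = arccos(p₁·p₂) ≈ 1.847 rad (105.8°).
Interpolate at f = 0.27 with slerp weights a = sin((1−f)δ)/sin δ ≈ 1.014, b = sin(fδ)/sin δ ≈ 0.497.
p = a·p₁ + b·p₂ ≈ (0.171, -0.031, 0.985); φ = arcsin(p_z) ≈ 79.98°, λ = atan2(p_y, p_x) ≈ -10.33°.

≈ (80.0°N, 10.3°W)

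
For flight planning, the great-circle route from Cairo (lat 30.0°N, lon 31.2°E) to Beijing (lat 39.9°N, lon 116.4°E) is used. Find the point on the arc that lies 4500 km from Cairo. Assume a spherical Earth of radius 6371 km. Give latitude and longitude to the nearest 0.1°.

≈ lat 44.3°N, lon 79.6°E

The haversine formula gives a central angle δ ≈ 1.185 rad (67.9°) between the endpoints. The total great-circle distance is δ·R ≈ 1.185 × 6371 ≈ 7549 km, so the target fraction is f = 4500/7549 ≈ 0.596.
Interpolate at f ≈ 0.596 with slerp weights a = sin((1−f)δ)/sin δ ≈ 0.497, b = sin(fδ)/sin δ ≈ 0.701.
p = a·p₁ + b·p₂ ≈ (0.129, 0.704, 0.698); φ = arcsin(p_z) ≈ 44.26°, λ = atan2(p_y, p_x) ≈ 79.60°.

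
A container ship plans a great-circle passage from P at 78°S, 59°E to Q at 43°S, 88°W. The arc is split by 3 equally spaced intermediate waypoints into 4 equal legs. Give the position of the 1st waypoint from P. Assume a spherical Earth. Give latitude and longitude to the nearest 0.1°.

≈ 83.2°S, 36.8°W

Write both endpoints as unit vectors p₁, p₂ with components (cos φ cos λ, cos φ sin λ, sin φ).
The central angle between the endpoints is δ = arccos(p₁·p₂) ≈ 1.001 rad (57.3°).
Interpolate at f = 1/4 with slerp weights a = sin((1−f)δ)/sin δ ≈ 0.810, b = sin(fδ)/sin δ ≈ 0.294.
p = a·p₁ + b·p₂ ≈ (0.094, -0.071, -0.993); φ = arcsin(p_z) ≈ -83.24°, λ = atan2(p_y, p_x) ≈ -36.82°.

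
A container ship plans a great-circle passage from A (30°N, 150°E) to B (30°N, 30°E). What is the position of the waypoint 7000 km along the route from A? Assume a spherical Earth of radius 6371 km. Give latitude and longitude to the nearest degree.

Convert each endpoint to a unit vector on the sphere (x = cos φ cos λ, y = cos φ sin λ, z = sin φ).
The central angle between the endpoints is δ = arccos(p₁·p₂) ≈ 1.696 rad (97.2°). The total great-circle distance is δ·R ≈ 1.696 × 6371 ≈ 10806 km, so the target fraction is f = 7000/10806 ≈ 0.648.
Interpolate at f ≈ 0.648 with slerp weights a = sin((1−f)δ)/sin δ ≈ 0.567, b = sin(fδ)/sin δ ≈ 0.898.
p = a·p₁ + b·p₂ ≈ (0.248, 0.634, 0.732); φ = arcsin(p_z) ≈ 47.08°, λ = atan2(p_y, p_x) ≈ 68.64°.

≈ (47°N, 69°E)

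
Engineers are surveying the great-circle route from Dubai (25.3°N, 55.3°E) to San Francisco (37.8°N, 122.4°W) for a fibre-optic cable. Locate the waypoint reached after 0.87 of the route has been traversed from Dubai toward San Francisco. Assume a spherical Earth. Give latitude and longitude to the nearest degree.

≈ 53°N, 121°W

Write both endpoints as unit vectors p₁, p₂ with components (cos φ cos λ, cos φ sin λ, sin φ).
The central angle between the endpoints is δ = arccos(p₁·p₂) ≈ 2.040 rad (116.9°).
Interpolate at f = 0.87 with slerp weights a = sin((1−f)δ)/sin δ ≈ 0.294, b = sin(fδ)/sin δ ≈ 1.098.
p = a·p₁ + b·p₂ ≈ (-0.314, -0.514, 0.798); φ = arcsin(p_z) ≈ 52.98°, λ = atan2(p_y, p_x) ≈ -121.39°.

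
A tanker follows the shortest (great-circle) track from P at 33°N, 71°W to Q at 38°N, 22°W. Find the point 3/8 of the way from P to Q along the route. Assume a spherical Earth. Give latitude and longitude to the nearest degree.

≈ 37°N, 54°W

Convert each endpoint to a unit vector on the sphere (x = cos φ cos λ, y = cos φ sin λ, z = sin φ).
The central angle between the endpoints is δ = arccos(p₁·p₂) ≈ 0.694 rad (39.7°).
Interpolate at f = 3/8 with slerp weights a = sin((1−f)δ)/sin δ ≈ 0.657, b = sin(fδ)/sin δ ≈ 0.402.
p = a·p₁ + b·p₂ ≈ (0.473, -0.640, 0.606); φ = arcsin(p_z) ≈ 37.27°, λ = atan2(p_y, p_x) ≈ -53.50°.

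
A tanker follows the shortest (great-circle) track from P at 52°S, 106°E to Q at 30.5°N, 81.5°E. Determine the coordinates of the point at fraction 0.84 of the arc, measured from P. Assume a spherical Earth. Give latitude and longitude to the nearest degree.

From cos δ = sin φ₁ sin φ₂ + cos φ₁ cos φ₂ cos Δλ, the central angle is δ ≈ 1.488 rad (85.3°).
Interpolate at f = 0.84 with slerp weights a = sin((1−f)δ)/sin δ ≈ 0.237, b = sin(fδ)/sin δ ≈ 0.952.
p = a·p₁ + b·p₂ ≈ (0.081, 0.951, 0.297); φ = arcsin(p_z) ≈ 17.27°, λ = atan2(p_y, p_x) ≈ 85.13°.

≈ 17°N, 85°E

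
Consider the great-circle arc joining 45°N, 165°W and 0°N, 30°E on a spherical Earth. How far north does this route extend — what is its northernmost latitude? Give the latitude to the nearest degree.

≈ 75°N

The great circle lies in the plane with unit normal n̂ = (p₁ × p₂)/|p₁ × p₂|.
Here n̂_z ≈ -0.251; the vertex latitude is φ_max = arccos|n̂_z| ≈ 75.5°.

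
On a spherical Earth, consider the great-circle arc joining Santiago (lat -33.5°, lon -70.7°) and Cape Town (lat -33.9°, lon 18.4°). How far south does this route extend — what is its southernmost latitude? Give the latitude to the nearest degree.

≈ -43°

The great circle lies in the plane with unit normal n̂ = (p₁ × p₂)/|p₁ × p₂|.
Here n̂_z ≈ +0.730; the vertex latitude is φ_max = arccos|n̂_z| ≈ 43.1°.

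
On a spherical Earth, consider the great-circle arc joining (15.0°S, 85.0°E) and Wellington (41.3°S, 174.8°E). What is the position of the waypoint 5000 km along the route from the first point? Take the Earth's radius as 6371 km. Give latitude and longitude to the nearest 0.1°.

≈ (38.6°S, 128.6°E)

Convert each endpoint to a unit vector on the sphere (x = cos φ cos λ, y = cos φ sin λ, z = sin φ).
The central angle between the endpoints is δ = arccos(p₁·p₂) ≈ 1.397 rad (80.0°). The total great-circle distance is δ·R ≈ 1.397 × 6371 ≈ 8897 km, so the target fraction is f = 5000/8897 ≈ 0.562.
Interpolate at f ≈ 0.562 with slerp weights a = sin((1−f)δ)/sin δ ≈ 0.583, b = sin(fδ)/sin δ ≈ 0.718.
p = a·p₁ + b·p₂ ≈ (-0.488, 0.610, -0.625); φ = arcsin(p_z) ≈ -38.65°, λ = atan2(p_y, p_x) ≈ 128.65°.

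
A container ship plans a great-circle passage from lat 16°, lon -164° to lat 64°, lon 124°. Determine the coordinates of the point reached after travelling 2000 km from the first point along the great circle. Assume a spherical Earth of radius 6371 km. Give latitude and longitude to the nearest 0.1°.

Write both endpoints as unit vectors p₁, p₂ with components (cos φ cos λ, cos φ sin λ, sin φ).
The central angle between the endpoints is δ = arccos(p₁·p₂) ≈ 1.183 rad (67.8°). The total great-circle distance is δ·R ≈ 1.183 × 6371 ≈ 7538 km, so the target fraction is f = 2000/7538 ≈ 0.265.
Interpolate at f ≈ 0.265 with slerp weights a = sin((1−f)δ)/sin δ ≈ 0.825, b = sin(fδ)/sin δ ≈ 0.334.
p = a·p₁ + b·p₂ ≈ (-0.844, -0.097, 0.527); φ = arcsin(p_z) ≈ 31.82°, λ = atan2(p_y, p_x) ≈ -173.42°.

≈ lat 31.8°, lon -173.4°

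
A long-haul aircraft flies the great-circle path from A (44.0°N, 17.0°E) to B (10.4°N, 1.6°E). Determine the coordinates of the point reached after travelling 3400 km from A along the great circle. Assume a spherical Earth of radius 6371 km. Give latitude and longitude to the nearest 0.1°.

The haversine formula gives a central angle δ ≈ 0.631 rad (36.1°) between the endpoints. The total great-circle distance is δ·R ≈ 0.631 × 6371 ≈ 4019 km, so the target fraction is f = 3400/4019 ≈ 0.846.
Interpolate at f ≈ 0.846 with slerp weights a = sin((1−f)δ)/sin δ ≈ 0.165, b = sin(fδ)/sin δ ≈ 0.862.
p = a·p₁ + b·p₂ ≈ (0.961, 0.058, 0.270); φ = arcsin(p_z) ≈ 15.66°, λ = atan2(p_y, p_x) ≈ 3.47°.

≈ (15.7°N, 3.5°E)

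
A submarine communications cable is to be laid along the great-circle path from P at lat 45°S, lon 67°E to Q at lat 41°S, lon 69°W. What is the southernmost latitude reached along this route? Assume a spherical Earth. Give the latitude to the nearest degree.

The great circle lies in the plane with unit normal n̂ = (p₁ × p₂)/|p₁ × p₂|.
Here n̂_z ≈ -0.372; the vertex latitude is φ_max = arccos|n̂_z| ≈ 68.2°.
Check via Clairaut: cos φ_max = |cos φ₁| · sin C = cos(45.0°)·sin(148.3°) ≈ 0.372, again giving ≈ 68.2°.

≈ 68°S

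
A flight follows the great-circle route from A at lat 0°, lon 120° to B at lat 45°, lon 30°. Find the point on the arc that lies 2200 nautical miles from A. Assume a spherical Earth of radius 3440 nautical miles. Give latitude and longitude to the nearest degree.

≈ lat 25°, lon 92°

Convert each endpoint to a unit vector on the sphere (x = cos φ cos λ, y = cos φ sin λ, z = sin φ).
The central angle between the endpoints is δ = arccos(p₁·p₂) ≈ 1.571 rad (90.0°). The total great-circle distance is δ·R ≈ 1.571 × 3440 ≈ 5404 nmi, so the target fraction is f = 2200/5404 ≈ 0.407.
Interpolate at f ≈ 0.407 with slerp weights a = sin((1−f)δ)/sin δ ≈ 0.802, b = sin(fδ)/sin δ ≈ 0.597.
p = a·p₁ + b·p₂ ≈ (-0.036, 0.906, 0.422); φ = arcsin(p_z) ≈ 24.96°, λ = atan2(p_y, p_x) ≈ 92.26°.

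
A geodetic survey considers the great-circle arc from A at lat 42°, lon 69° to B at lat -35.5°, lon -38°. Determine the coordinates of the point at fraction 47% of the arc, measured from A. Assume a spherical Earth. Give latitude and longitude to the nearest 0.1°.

≈ lat 8.1°, lon 14.6°

Convert each endpoint to a unit vector on the sphere (x = cos φ cos λ, y = cos φ sin λ, z = sin φ).
The central angle between the endpoints is δ = arccos(p₁·p₂) ≈ 2.172 rad (124.4°).
Interpolate at f = 0.47 with slerp weights a = sin((1−f)δ)/sin δ ≈ 1.107, b = sin(fδ)/sin δ ≈ 1.034.
p = a·p₁ + b·p₂ ≈ (0.958, 0.250, 0.141); φ = arcsin(p_z) ≈ 8.08°, λ = atan2(p_y, p_x) ≈ 14.63°.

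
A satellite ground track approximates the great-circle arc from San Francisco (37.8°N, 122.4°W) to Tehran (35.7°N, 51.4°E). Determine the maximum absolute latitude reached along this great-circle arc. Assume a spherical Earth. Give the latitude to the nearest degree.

≈ 86°N

The great circle lies in the plane with unit normal n̂ = (p₁ × p₂)/|p₁ × p₂|.
Here n̂_z ≈ +0.072; the vertex latitude is φ_max = arccos|n̂_z| ≈ 85.9°.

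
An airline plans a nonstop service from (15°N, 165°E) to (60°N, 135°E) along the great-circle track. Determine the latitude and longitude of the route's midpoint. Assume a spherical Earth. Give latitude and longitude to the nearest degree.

≈ (38°N, 155°E)

Convert each endpoint to a unit vector on the sphere (x = cos φ cos λ, y = cos φ sin λ, z = sin φ).
The central angle between the endpoints is δ = arccos(p₁·p₂) ≈ 0.873 rad (50.0°).
Interpolate at f = 1/2 with slerp weights a = sin((1−f)δ)/sin δ ≈ 0.552, b = sin(fδ)/sin δ ≈ 0.552.
p = a·p₁ + b·p₂ ≈ (-0.710, 0.333, 0.621); φ = arcsin(p_z) ≈ 38.36°, λ = atan2(p_y, p_x) ≈ 154.87°.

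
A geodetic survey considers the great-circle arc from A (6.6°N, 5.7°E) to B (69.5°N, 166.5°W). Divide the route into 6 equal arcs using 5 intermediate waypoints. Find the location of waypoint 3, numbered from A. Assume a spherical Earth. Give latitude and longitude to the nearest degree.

≈ (58°N, 1°E)

Convert each endpoint to a unit vector on the sphere (x = cos φ cos λ, y = cos φ sin λ, z = sin φ).
The central angle between the endpoints is δ = arccos(p₁·p₂) ≈ 1.810 rad (103.7°).
Interpolate at f = 3/6 with slerp weights a = sin((1−f)δ)/sin δ ≈ 0.810, b = sin(fδ)/sin δ ≈ 0.810.
p = a·p₁ + b·p₂ ≈ (0.525, 0.014, 0.851); φ = arcsin(p_z) ≈ 58.35°, λ = atan2(p_y, p_x) ≈ 1.49°.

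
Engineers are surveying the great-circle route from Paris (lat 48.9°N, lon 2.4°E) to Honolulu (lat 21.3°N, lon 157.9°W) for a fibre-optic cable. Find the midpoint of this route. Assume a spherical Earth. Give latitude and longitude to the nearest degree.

From cos δ = sin φ₁ sin φ₂ + cos φ₁ cos φ₂ cos Δλ, the central angle is δ ≈ 1.879 rad (107.6°).
Interpolate at f = 1/2 with slerp weights a = sin((1−f)δ)/sin δ ≈ 0.847, b = sin(fδ)/sin δ ≈ 0.847.
p = a·p₁ + b·p₂ ≈ (-0.175, -0.274, 0.946); φ = arcsin(p_z) ≈ 71.06°, λ = atan2(p_y, p_x) ≈ -122.58°.

≈ lat 71°N, lon 123°W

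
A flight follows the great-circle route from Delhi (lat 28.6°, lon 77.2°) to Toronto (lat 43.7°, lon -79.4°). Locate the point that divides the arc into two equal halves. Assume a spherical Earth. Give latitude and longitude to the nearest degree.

Write both endpoints as unit vectors p₁, p₂ with components (cos φ cos λ, cos φ sin λ, sin φ).
The central angle between the endpoints is δ = arccos(p₁·p₂) ≈ 1.825 rad (104.6°).
Interpolate at f = 1/2 with slerp weights a = sin((1−f)δ)/sin δ ≈ 0.817, b = sin(fδ)/sin δ ≈ 0.817.
p = a·p₁ + b·p₂ ≈ (0.268, 0.119, 0.956); φ = arcsin(p_z) ≈ 72.96°, λ = atan2(p_y, p_x) ≈ 23.96°.

≈ lat 73°, lon 24°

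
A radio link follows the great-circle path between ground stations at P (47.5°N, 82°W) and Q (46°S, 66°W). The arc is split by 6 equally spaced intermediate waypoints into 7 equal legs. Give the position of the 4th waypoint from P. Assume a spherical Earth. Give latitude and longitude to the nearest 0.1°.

≈ (5.9°S, 73.0°W)

From cos δ = sin φ₁ sin φ₂ + cos φ₁ cos φ₂ cos Δλ, the central angle is δ ≈ 1.650 rad (94.5°).
Interpolate at f = 4/7 with slerp weights a = sin((1−f)δ)/sin δ ≈ 0.652, b = sin(fδ)/sin δ ≈ 0.812.
p = a·p₁ + b·p₂ ≈ (0.291, -0.951, -0.103); φ = arcsin(p_z) ≈ -5.94°, λ = atan2(p_y, p_x) ≈ -73.01°.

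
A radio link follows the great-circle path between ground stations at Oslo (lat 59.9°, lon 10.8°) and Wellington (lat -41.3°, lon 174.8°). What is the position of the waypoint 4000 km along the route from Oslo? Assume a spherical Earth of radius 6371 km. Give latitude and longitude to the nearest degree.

≈ lat 70°, lon 102°

Write both endpoints as unit vectors p₁, p₂ with components (cos φ cos λ, cos φ sin λ, sin φ).
The central angle between the endpoints is δ = arccos(p₁·p₂) ≈ 2.774 rad (158.9°). The total great-circle distance is δ·R ≈ 2.774 × 6371 ≈ 17673 km, so the target fraction is f = 4000/17673 ≈ 0.226.
Interpolate at f ≈ 0.226 with slerp weights a = sin((1−f)δ)/sin δ ≈ 2.334, b = sin(fδ)/sin δ ≈ 1.634.
p = a·p₁ + b·p₂ ≈ (-0.073, 0.331, 0.941); φ = arcsin(p_z) ≈ 70.21°, λ = atan2(p_y, p_x) ≈ 102.41°.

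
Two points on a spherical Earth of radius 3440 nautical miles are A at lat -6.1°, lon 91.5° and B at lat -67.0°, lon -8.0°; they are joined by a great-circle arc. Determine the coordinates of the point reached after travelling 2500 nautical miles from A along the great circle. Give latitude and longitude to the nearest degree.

≈ lat -44°, lon 71°

Write both endpoints as unit vectors p₁, p₂ with components (cos φ cos λ, cos φ sin λ, sin φ).
The central angle between the endpoints is δ = arccos(p₁·p₂) ≈ 1.537 rad (88.1°). The total great-circle distance is δ·R ≈ 1.537 × 3440 ≈ 5288 nmi, so the target fraction is f = 2500/5288 ≈ 0.473.
Interpolate at f ≈ 0.473 with slerp weights a = sin((1−f)δ)/sin δ ≈ 0.725, b = sin(fδ)/sin δ ≈ 0.665.
p = a·p₁ + b·p₂ ≈ (0.238, 0.684, -0.689); φ = arcsin(p_z) ≈ -43.55°, λ = atan2(p_y, p_x) ≈ 70.80°.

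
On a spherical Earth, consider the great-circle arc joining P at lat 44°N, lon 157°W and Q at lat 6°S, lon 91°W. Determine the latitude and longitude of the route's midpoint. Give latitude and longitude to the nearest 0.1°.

≈ lat 22.2°N, lon 118.0°W

The haversine formula gives a central angle δ ≈ 1.351 rad (77.4°) between the endpoints.
Interpolate at f = 1/2 with slerp weights a = sin((1−f)δ)/sin δ ≈ 0.641, b = sin(fδ)/sin δ ≈ 0.641.
p = a·p₁ + b·p₂ ≈ (-0.435, -0.817, 0.378); φ = arcsin(p_z) ≈ 22.21°, λ = atan2(p_y, p_x) ≈ -118.05°.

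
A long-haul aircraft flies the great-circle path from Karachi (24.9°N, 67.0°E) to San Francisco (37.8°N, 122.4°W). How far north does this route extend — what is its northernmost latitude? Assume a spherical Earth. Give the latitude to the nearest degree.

The great circle lies in the plane with unit normal n̂ = (p₁ × p₂)/|p₁ × p₂|.
Here n̂_z ≈ +0.131; the vertex latitude is φ_max = arccos|n̂_z| ≈ 82.5°.

≈ 82°N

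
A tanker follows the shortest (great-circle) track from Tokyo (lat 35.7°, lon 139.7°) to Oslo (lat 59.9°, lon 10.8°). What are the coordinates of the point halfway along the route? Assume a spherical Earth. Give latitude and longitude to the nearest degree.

≈ lat 66°, lon 102°

Write both endpoints as unit vectors p₁, p₂ with components (cos φ cos λ, cos φ sin λ, sin φ).
The central angle between the endpoints is δ = arccos(p₁·p₂) ≈ 1.319 rad (75.6°).
Interpolate at f = 1/2 with slerp weights a = sin((1−f)δ)/sin δ ≈ 0.633, b = sin(fδ)/sin δ ≈ 0.633.
p = a·p₁ + b·p₂ ≈ (-0.080, 0.392, 0.917); φ = arcsin(p_z) ≈ 66.43°, λ = atan2(p_y, p_x) ≈ 101.57°.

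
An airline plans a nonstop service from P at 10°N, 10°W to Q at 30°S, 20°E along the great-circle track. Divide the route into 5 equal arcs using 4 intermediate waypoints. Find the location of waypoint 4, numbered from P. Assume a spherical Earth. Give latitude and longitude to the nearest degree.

≈ 22°S, 13°E

The haversine formula gives a central angle δ ≈ 0.861 rad (49.3°) between the endpoints.
Interpolate at f = 4/5 with slerp weights a = sin((1−f)δ)/sin δ ≈ 0.226, b = sin(fδ)/sin δ ≈ 0.838.
p = a·p₁ + b·p₂ ≈ (0.901, 0.210, -0.380); φ = arcsin(p_z) ≈ -22.32°, λ = atan2(p_y, p_x) ≈ 13.09°.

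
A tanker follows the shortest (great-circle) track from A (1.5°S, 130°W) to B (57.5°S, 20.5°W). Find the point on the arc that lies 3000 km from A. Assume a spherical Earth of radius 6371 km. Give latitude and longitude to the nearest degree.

Convert each endpoint to a unit vector on the sphere (x = cos φ cos λ, y = cos φ sin λ, z = sin φ).
The central angle between the endpoints is δ = arccos(p₁·p₂) ≈ 1.729 rad (99.0°). The total great-circle distance is δ·R ≈ 1.729 × 6371 ≈ 11013 km, so the target fraction is f = 3000/11013 ≈ 0.272.
Interpolate at f ≈ 0.272 with slerp weights a = sin((1−f)δ)/sin δ ≈ 0.963, b = sin(fδ)/sin δ ≈ 0.459.
p = a·p₁ + b·p₂ ≈ (-0.388, -0.824, -0.413); φ = arcsin(p_z) ≈ -24.37°, λ = atan2(p_y, p_x) ≈ -115.20°.

≈ (24°S, 115°W)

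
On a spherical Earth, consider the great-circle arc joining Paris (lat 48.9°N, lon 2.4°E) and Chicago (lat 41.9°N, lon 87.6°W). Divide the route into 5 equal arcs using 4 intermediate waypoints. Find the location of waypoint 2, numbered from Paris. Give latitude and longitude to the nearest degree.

≈ lat 56°N, lon 36°W

The haversine formula gives a central angle δ ≈ 1.043 rad (59.8°) between the endpoints.
Interpolate at f = 2/5 with slerp weights a = sin((1−f)δ)/sin δ ≈ 0.678, b = sin(fδ)/sin δ ≈ 0.469.
p = a·p₁ + b·p₂ ≈ (0.460, -0.330, 0.824); φ = arcsin(p_z) ≈ 55.51°, λ = atan2(p_y, p_x) ≈ -35.67°.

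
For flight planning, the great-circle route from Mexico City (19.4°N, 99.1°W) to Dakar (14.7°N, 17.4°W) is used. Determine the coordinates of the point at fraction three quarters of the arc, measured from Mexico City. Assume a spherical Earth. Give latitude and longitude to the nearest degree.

The haversine formula gives a central angle δ ≈ 1.353 rad (77.5°) between the endpoints.
Interpolate at f = 3/4 with slerp weights a = sin((1−f)δ)/sin δ ≈ 0.340, b = sin(fδ)/sin δ ≈ 0.870.
p = a·p₁ + b·p₂ ≈ (0.752, -0.568, 0.334); φ = arcsin(p_z) ≈ 19.49°, λ = atan2(p_y, p_x) ≈ -37.06°.

≈ 19°N, 37°W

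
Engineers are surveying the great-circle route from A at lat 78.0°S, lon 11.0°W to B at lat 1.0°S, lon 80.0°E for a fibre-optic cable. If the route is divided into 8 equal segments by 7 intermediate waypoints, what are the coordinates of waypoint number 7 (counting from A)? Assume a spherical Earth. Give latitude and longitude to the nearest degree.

≈ lat 12°S, lon 78°E

From cos δ = sin φ₁ sin φ₂ + cos φ₁ cos φ₂ cos Δλ, the central angle is δ ≈ 1.557 rad (89.2°).
Interpolate at f = 7/8 with slerp weights a = sin((1−f)δ)/sin δ ≈ 0.193, b = sin(fδ)/sin δ ≈ 0.979.
p = a·p₁ + b·p₂ ≈ (0.209, 0.956, -0.206); φ = arcsin(p_z) ≈ -11.91°, λ = atan2(p_y, p_x) ≈ 77.64°.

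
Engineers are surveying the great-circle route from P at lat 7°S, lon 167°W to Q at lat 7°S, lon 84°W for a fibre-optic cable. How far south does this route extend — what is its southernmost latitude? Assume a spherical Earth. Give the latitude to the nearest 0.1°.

≈ 9.3°S

The great circle lies in the plane with unit normal n̂ = (p₁ × p₂)/|p₁ × p₂|.
Here n̂_z ≈ +0.987; the vertex latitude is φ_max = arccos|n̂_z| ≈ 9.3°.
Check via Clairaut: cos φ_max = |cos φ₁| · sin C = cos(7.0°)·sin(96.2°) ≈ 0.987, again giving ≈ 9.3°.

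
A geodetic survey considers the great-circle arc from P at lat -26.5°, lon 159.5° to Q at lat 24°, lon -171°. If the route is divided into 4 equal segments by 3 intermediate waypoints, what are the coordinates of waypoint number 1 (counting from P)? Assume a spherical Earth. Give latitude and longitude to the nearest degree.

≈ lat -14°, lon 167°

From cos δ = sin φ₁ sin φ₂ + cos φ₁ cos φ₂ cos Δλ, the central angle is δ ≈ 1.012 rad (58.0°).
Interpolate at f = 1/4 with slerp weights a = sin((1−f)δ)/sin δ ≈ 0.812, b = sin(fδ)/sin δ ≈ 0.295.
p = a·p₁ + b·p₂ ≈ (-0.947, 0.212, -0.242); φ = arcsin(p_z) ≈ -14.01°, λ = atan2(p_y, p_x) ≈ 167.37°.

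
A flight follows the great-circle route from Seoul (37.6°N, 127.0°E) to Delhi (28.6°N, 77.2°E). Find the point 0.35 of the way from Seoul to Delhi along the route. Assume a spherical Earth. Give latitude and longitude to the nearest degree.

Write both endpoints as unit vectors p₁, p₂ with components (cos φ cos λ, cos φ sin λ, sin φ).
The central angle between the endpoints is δ = arccos(p₁·p₂) ≈ 0.736 rad (42.2°).
Interpolate at f = 0.35 with slerp weights a = sin((1−f)δ)/sin δ ≈ 0.686, b = sin(fδ)/sin δ ≈ 0.379.
p = a·p₁ + b·p₂ ≈ (-0.253, 0.759, 0.600); φ = arcsin(p_z) ≈ 36.88°, λ = atan2(p_y, p_x) ≈ 108.45°.

≈ 37°N, 108°E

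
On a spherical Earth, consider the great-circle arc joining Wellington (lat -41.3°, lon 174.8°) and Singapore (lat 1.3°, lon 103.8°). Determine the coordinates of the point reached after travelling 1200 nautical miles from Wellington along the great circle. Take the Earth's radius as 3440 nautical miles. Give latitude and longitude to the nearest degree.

Convert each endpoint to a unit vector on the sphere (x = cos φ cos λ, y = cos φ sin λ, z = sin φ).
The central angle between the endpoints is δ = arccos(p₁·p₂) ≈ 1.339 rad (76.7°). The total great-circle distance is δ·R ≈ 1.339 × 3440 ≈ 4607 nmi, so the target fraction is f = 1200/4607 ≈ 0.260.
Interpolate at f ≈ 0.260 with slerp weights a = sin((1−f)δ)/sin δ ≈ 0.859, b = sin(fδ)/sin δ ≈ 0.351.
p = a·p₁ + b·p₂ ≈ (-0.727, 0.399, -0.559); φ = arcsin(p_z) ≈ -33.99°, λ = atan2(p_y, p_x) ≈ 151.20°.

≈ lat -34°, lon 151°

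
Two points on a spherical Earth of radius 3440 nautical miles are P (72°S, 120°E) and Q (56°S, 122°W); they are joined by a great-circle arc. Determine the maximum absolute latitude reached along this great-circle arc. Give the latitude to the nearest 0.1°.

The great circle lies in the plane with unit normal n̂ = (p₁ × p₂)/|p₁ × p₂|.
Here n̂_z ≈ +0.216; the vertex latitude is φ_max = arccos|n̂_z| ≈ 77.5°.

≈ 77.5°S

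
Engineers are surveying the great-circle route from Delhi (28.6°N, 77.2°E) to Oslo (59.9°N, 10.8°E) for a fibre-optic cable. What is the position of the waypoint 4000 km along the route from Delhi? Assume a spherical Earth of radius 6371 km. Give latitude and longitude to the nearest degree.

≈ 54°N, 42°E

Write both endpoints as unit vectors p₁, p₂ with components (cos φ cos λ, cos φ sin λ, sin φ).
The central angle between the endpoints is δ = arccos(p₁·p₂) ≈ 0.939 rad (53.8°). The total great-circle distance is δ·R ≈ 0.939 × 6371 ≈ 5984 km, so the target fraction is f = 4000/5984 ≈ 0.668.
Interpolate at f ≈ 0.668 with slerp weights a = sin((1−f)δ)/sin δ ≈ 0.380, b = sin(fδ)/sin δ ≈ 0.728.
p = a·p₁ + b·p₂ ≈ (0.432, 0.393, 0.811); φ = arcsin(p_z) ≈ 54.23°, λ = atan2(p_y, p_x) ≈ 42.30°.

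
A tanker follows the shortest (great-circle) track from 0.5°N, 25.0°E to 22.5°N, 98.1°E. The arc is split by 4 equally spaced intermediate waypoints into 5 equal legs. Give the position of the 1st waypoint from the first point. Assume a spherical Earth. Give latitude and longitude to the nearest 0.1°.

≈ 6.3°N, 38.7°E

Write both endpoints as unit vectors p₁, p₂ with components (cos φ cos λ, cos φ sin λ, sin φ).
The central angle between the endpoints is δ = arccos(p₁·p₂) ≈ 1.295 rad (74.2°).
Interpolate at f = 1/5 with slerp weights a = sin((1−f)δ)/sin δ ≈ 0.894, b = sin(fδ)/sin δ ≈ 0.266.
p = a·p₁ + b·p₂ ≈ (0.776, 0.621, 0.110); φ = arcsin(p_z) ≈ 6.30°, λ = atan2(p_y, p_x) ≈ 38.70°.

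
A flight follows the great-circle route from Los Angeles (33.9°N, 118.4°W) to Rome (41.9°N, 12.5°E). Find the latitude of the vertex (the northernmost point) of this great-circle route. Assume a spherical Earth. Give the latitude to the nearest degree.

≈ 62°N

The great circle lies in the plane with unit normal n̂ = (p₁ × p₂)/|p₁ × p₂|.
Here n̂_z ≈ +0.467; the vertex latitude is φ_max = arccos|n̂_z| ≈ 62.1°.
Check via Clairaut: cos φ_max = |cos φ₁| · sin C = cos(33.9°)·sin(34.3°) ≈ 0.467, again giving ≈ 62.1°.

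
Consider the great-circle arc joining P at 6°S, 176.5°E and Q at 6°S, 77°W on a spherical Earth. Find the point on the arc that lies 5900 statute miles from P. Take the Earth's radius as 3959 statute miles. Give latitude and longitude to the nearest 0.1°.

≈ 8.4°S, 97.3°W

Convert each endpoint to a unit vector on the sphere (x = cos φ cos λ, y = cos φ sin λ, z = sin φ).
The central angle between the endpoints is δ = arccos(p₁·p₂) ≈ 1.844 rad (105.7°). The total great-circle distance is δ·R ≈ 1.844 × 3959 ≈ 7301 mi, so the target fraction is f = 5900/7301 ≈ 0.808.
Interpolate at f ≈ 0.808 with slerp weights a = sin((1−f)δ)/sin δ ≈ 0.360, b = sin(fδ)/sin δ ≈ 1.035.
p = a·p₁ + b·p₂ ≈ (-0.126, -0.981, -0.146); φ = arcsin(p_z) ≈ -8.39°, λ = atan2(p_y, p_x) ≈ -97.30°.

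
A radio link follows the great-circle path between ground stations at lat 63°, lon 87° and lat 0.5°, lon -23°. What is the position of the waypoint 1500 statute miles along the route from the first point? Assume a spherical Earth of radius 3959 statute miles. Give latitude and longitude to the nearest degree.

Convert each endpoint to a unit vector on the sphere (x = cos φ cos λ, y = cos φ sin λ, z = sin φ).
The central angle between the endpoints is δ = arccos(p₁·p₂) ≈ 1.719 rad (98.5°). The total great-circle distance is δ·R ≈ 1.719 × 3959 ≈ 6805 mi, so the target fraction is f = 1500/6805 ≈ 0.220.
Interpolate at f ≈ 0.220 with slerp weights a = sin((1−f)δ)/sin δ ≈ 0.984, b = sin(fδ)/sin δ ≈ 0.374.
p = a·p₁ + b·p₂ ≈ (0.368, 0.300, 0.880); φ = arcsin(p_z) ≈ 61.67°, λ = atan2(p_y, p_x) ≈ 39.23°.

≈ lat 62°, lon 39°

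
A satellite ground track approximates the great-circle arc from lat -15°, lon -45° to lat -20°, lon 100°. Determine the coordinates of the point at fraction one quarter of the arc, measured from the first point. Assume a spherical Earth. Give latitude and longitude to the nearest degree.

The haversine formula gives a central angle δ ≈ 2.285 rad (130.9°) between the endpoints.
Interpolate at f = 1/4 with slerp weights a = sin((1−f)δ)/sin δ ≈ 1.310, b = sin(fδ)/sin δ ≈ 0.716.
p = a·p₁ + b·p₂ ≈ (0.778, -0.233, -0.584); φ = arcsin(p_z) ≈ -35.72°, λ = atan2(p_y, p_x) ≈ -16.64°.

≈ lat -36°, lon -17°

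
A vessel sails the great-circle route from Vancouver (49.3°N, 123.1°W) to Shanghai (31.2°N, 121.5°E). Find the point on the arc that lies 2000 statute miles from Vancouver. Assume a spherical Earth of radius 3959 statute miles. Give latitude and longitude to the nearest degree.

≈ 59°N, 171°W

Convert each endpoint to a unit vector on the sphere (x = cos φ cos λ, y = cos φ sin λ, z = sin φ).
The central angle between the endpoints is δ = arccos(p₁·p₂) ≈ 1.417 rad (81.2°). The total great-circle distance is δ·R ≈ 1.417 × 3959 ≈ 5609 mi, so the target fraction is f = 2000/5609 ≈ 0.357.
Interpolate at f ≈ 0.357 with slerp weights a = sin((1−f)δ)/sin δ ≈ 0.800, b = sin(fδ)/sin δ ≈ 0.490.
p = a·p₁ + b·p₂ ≈ (-0.504, -0.080, 0.860); φ = arcsin(p_z) ≈ 59.33°, λ = atan2(p_y, p_x) ≈ -171.00°.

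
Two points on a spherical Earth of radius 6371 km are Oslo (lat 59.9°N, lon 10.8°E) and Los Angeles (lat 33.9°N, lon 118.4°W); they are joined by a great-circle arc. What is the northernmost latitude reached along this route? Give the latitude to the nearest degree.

The great circle lies in the plane with unit normal n̂ = (p₁ × p₂)/|p₁ × p₂|.
Here n̂_z ≈ -0.331; the vertex latitude is φ_max = arccos|n̂_z| ≈ 70.7°.
Check via Clairaut: cos φ_max = |cos φ₁| · sin C = cos(59.9°)·sin(41.2°) ≈ 0.331, again giving ≈ 70.7°.

≈ 71°N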